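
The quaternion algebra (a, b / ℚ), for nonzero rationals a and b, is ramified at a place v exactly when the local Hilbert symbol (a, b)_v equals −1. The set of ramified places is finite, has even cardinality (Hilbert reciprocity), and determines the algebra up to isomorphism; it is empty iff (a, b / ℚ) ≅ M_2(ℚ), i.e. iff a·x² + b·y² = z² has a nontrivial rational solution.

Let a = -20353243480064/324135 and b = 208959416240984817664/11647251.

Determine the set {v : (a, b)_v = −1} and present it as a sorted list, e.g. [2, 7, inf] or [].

[3, 11]

Mod squares: a ≡ -3135, b ≡ 11. Check v ∈ {∞, 2, 3, 5, 7, 11, 19, 23, 53}.
v=3: a=3^-3·(≡2), b=3^-2·(≡2) mod 3; (2|3)=-1, (2|3)=-1; (−1)^{-3·-2·1}·(-1)^-2·(-1)^-3 = -1.
v=5: a=5^-1·(≡3), b=5^0·(≡4) mod 5; (3|5)=-1, (4|5)=+1; (−1)^{-1·0·2}·(-1)^0·(+1)^-1 = +1.
v=19: a=19^1·(≡4), b=19^2·(≡6) mod 19; (4|19)=+1, (6|19)=+1; (−1)^{1·2·9}·(+1)^2·(+1)^1 = +1.
v=53: a=53^2·(≡35), b=53^4·(≡24) mod 53; (35|53)=-1, (24|53)=+1; (−1)^{2·4·26}·(-1)^4·(+1)^2 = +1.
v=7: a=7^-4·(≡1), b=7^-6·(≡4) mod 7; (1|7)=+1, (4|7)=+1; (−1)^{-4·-6·3}·(+1)^-6·(+1)^-4 = +1.
v=2: v_2(a)=16, v_2(b)=18; units ≡ 1, 3 (mod 8); ε·ε+αω+βω = 0·1+16·1+18·0 ≡ 0  ⇒  (a,b)_2 = +1.
v=11: a=11^1·(≡1), b=11^-1·(≡1) mod 11; (1|11)=+1, (1|11)=+1; (−1)^{1·-1·5}·(+1)^-1·(+1)^1 = -1.
v=∞: -3135 < 0 and 11 > 0  ⇒  (a,b)_∞ = +1.
v=23: a=23^2·(≡2), b=23^4·(≡11) mod 23; (2|23)=+1, (11|23)=-1; (−1)^{2·4·11}·(+1)^4·(-1)^2 = +1.
|Ram(-3135, 11)| = 2, even; anisotropic at {3, 11}.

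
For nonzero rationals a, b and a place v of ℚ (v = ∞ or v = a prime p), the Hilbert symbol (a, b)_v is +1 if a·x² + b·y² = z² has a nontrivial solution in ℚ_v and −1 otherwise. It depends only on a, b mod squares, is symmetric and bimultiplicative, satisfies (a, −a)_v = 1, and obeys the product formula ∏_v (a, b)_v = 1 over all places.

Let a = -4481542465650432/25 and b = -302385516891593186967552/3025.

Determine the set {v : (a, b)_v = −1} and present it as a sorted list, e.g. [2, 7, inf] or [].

[7, 13, 41, inf]

Mod squares: a ≡ -7, b ≡ -7379918. Check v ∈ {∞, 2, 3, 5, 7, 11, 13, 23, 41, 43}.
v=5: a=5^-2·(≡3), b=5^-2·(≡3) mod 5; (3|5)=-1, (3|5)=-1; (−1)^{-2·-2·2}·(-1)^-2·(-1)^-2 = +1.
v=43: a=43^2·(≡17), b=43^3·(≡30) mod 43; (17|43)=+1, (30|43)=-1; (−1)^{2·3·21}·(+1)^3·(-1)^2 = +1.
v=41: a=41^2·(≡7), b=41^3·(≡31) mod 41; (7|41)=-1, (31|41)=+1; (−1)^{2·3·20}·(-1)^3·(+1)^2 = -1.
v=2: v_2(a)=8, v_2(b)=15; units ≡ 1, 1 (mod 8); ε·ε+αω+βω = 0·0+8·0+15·0 ≡ 0  ⇒  (a,b)_2 = +1.
v=23: a=23^2·(≡8), b=23^3·(≡22) mod 23; (8|23)=+1, (22|23)=-1; (−1)^{2·3·11}·(+1)^3·(-1)^2 = +1.
v=7: a=7^1·(≡6), b=7^1·(≡5) mod 7; (6|7)=-1, (5|7)=-1; (−1)^{1·1·3}·(-1)^1·(-1)^1 = -1.
v=∞: -7 < 0 and -7379918 < 0  ⇒  (a,b)_∞ = -1.
v=13: a=13^2·(≡6), b=13^3·(≡7) mod 13; (6|13)=-1, (7|13)=-1; (−1)^{2·3·6}·(-1)^3·(-1)^2 = -1.
v=11: a=11^0·(≡9), b=11^-2·(≡4) mod 11; (9|11)=+1, (4|11)=+1; (−1)^{0·-2·5}·(+1)^-2·(+1)^0 = +1.
v=3: a=3^2·(≡2), b=3^2·(≡1) mod 3; (2|3)=-1, (1|3)=+1; (−1)^{2·2·1}·(-1)^2·(+1)^2 = +1.
(-7, -7379918 / ℚ) ramifies at {7, 13, 41, ∞}: a division algebra.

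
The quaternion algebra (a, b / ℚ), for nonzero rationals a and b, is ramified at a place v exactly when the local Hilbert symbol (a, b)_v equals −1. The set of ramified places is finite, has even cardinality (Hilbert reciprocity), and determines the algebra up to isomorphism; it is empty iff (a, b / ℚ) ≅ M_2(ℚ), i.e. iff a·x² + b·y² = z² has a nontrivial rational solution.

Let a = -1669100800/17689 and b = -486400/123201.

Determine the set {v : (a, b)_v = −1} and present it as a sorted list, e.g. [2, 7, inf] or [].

(a, b) ≡ (-493, -19) mod (ℚ^×)²; places V = {2, 3, 5, 7, 13, 17, 19, 23, 29, ∞}.
(a,b)_2: α=8, β=10; u≡3, v≡5 (mod 8); ε(u)ε(v)=1·0, αω(v)=8·1, βω(u)=10·1; sum ≡ 0  ⇒  +1.
(a,b)_3: α=0, u≡2; β=-6, v≡2 (mod 3); (2|3)=-1, (2|3)=-1; sign (−1)^0·-1^-6·-1^0 = +1.
(a,b)_17: α=1, u≡7; β=0, v≡2 (mod 17); (7|17)=-1, (2|17)=+1; sign (−1)^0·-1^0·+1^1 = +1.
(a,b)_∞: sgn(-493)=−, sgn(-19)=−, so -1.
(a,b)_7: α=-2, u≡1; β=0, v≡2 (mod 7); (1|7)=+1, (2|7)=+1; sign (−1)^0·+1^0·+1^-2 = +1.
(a,b)_23: α=2, u≡16; β=0, v≡18 (mod 23); (16|23)=+1, (18|23)=+1; sign (−1)^0·+1^0·+1^2 = +1.
(a,b)_5: α=2, u≡2; β=2, v≡4 (mod 5); (2|5)=-1, (4|5)=+1; sign (−1)^0·-1^2·+1^2 = +1.
(a,b)_19: α=-2, u≡6; β=1, v≡10 (mod 19); (6|19)=+1, (10|19)=-1; sign (−1)^0·+1^1·-1^-2 = +1.
(a,b)_29: α=1, u≡2; β=0, v≡18 (mod 29); (2|29)=-1, (18|29)=-1; sign (−1)^0·-1^0·-1^1 = -1.
(a,b)_13: α=0, u≡4; β=-2, v≡8 (mod 13); (4|13)=+1, (8|13)=-1; sign (−1)^0·+1^-2·-1^0 = +1.
|Ram(-493, -19)| = 2, even; anisotropic at {29, ∞}.

[29, inf]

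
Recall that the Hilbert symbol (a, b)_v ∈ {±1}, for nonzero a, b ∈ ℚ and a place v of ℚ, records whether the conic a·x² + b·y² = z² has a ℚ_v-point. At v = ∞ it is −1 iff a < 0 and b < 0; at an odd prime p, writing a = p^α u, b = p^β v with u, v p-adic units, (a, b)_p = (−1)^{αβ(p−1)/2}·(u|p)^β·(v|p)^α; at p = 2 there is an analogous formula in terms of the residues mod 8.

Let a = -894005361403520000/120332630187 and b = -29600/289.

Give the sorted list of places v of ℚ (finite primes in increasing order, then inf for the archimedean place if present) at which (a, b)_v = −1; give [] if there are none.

[2, 19, 47, inf]

Mod squares: a ≡ -3185331, b ≡ -74. Check v ∈ {∞, 2, 3, 5, 7, 11, 17, 19, 29, 31, 37, 41, 47}.
v=47: a=47^1·(≡18), b=47^0·(≡35) mod 47; (18|47)=+1, (35|47)=-1; (−1)^{1·0·23}·(+1)^0·(-1)^1 = -1.
v=37: a=37^2·(≡25), b=37^1·(≡35) mod 37; (25|37)=+1, (35|37)=-1; (−1)^{2·1·18}·(+1)^1·(-1)^2 = +1.
v=5: a=5^4·(≡4), b=5^2·(≡4) mod 5; (4|5)=+1, (4|5)=+1; (−1)^{4·2·2}·(+1)^2·(+1)^4 = +1.
v=19: a=19^1·(≡17), b=19^0·(≡10) mod 19; (17|19)=+1, (10|19)=-1; (−1)^{1·0·9}·(+1)^0·(-1)^1 = -1.
v=7: a=7^-2·(≡6), b=7^0·(≡5) mod 7; (6|7)=-1, (5|7)=-1; (−1)^{-2·0·3}·(-1)^0·(-1)^-2 = +1.
v=3: a=3^-5·(≡1), b=3^0·(≡1) mod 3; (1|3)=+1, (1|3)=+1; (−1)^{-5·0·1}·(+1)^0·(+1)^-5 = +1.
v=11: a=11^-2·(≡3), b=11^0·(≡4) mod 11; (3|11)=+1, (4|11)=+1; (−1)^{-2·0·5}·(+1)^0·(+1)^-2 = +1.
v=17: a=17^-4·(≡12), b=17^-2·(≡14) mod 17; (12|17)=-1, (14|17)=-1; (−1)^{-4·-2·8}·(-1)^-2·(-1)^-4 = +1.
v=2: v_2(a)=10, v_2(b)=5; units ≡ 5, 3 (mod 8); ε·ε+αω+βω = 0·1+10·1+5·1 ≡ 1  ⇒  (a,b)_2 = -1.
v=∞: -3185331 < 0 and -74 < 0  ⇒  (a,b)_∞ = -1.
v=41: a=41^1·(≡21), b=41^0·(≡1) mod 41; (21|41)=+1, (1|41)=+1; (−1)^{1·0·20}·(+1)^0·(+1)^1 = +1.
v=31: a=31^2·(≡24), b=31^0·(≡16) mod 31; (24|31)=-1, (16|31)=+1; (−1)^{2·0·15}·(-1)^0·(+1)^2 = +1.
v=29: a=29^1·(≡23), b=29^0·(≡20) mod 29; (23|29)=+1, (20|29)=+1; (−1)^{1·0·14}·(+1)^0·(+1)^1 = +1.
(-3185331, -74 / ℚ) ramifies at {2, 19, 47, ∞}: a division algebra.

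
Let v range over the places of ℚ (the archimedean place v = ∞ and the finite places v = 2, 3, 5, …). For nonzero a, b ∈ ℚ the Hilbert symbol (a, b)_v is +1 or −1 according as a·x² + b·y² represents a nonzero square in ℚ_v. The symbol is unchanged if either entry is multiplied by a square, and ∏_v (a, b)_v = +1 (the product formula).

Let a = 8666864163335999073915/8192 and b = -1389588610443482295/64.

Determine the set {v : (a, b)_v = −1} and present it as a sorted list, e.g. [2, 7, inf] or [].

(a, b) ≡ (345030, -271095) mod (ℚ^×)²; places V = {2, 3, 5, 7, 11, 31, 53, ∞}.
(a,b)_3: α=15, u≡2; β=11, v≡1 (mod 3); (2|3)=-1, (1|3)=+1; sign (−1)^1·-1^11·+1^15 = +1.
(a,b)_31: α=1, u≡20; β=1, v≡28 (mod 31); (20|31)=+1, (28|31)=+1; sign (−1)^1·+1^1·+1^1 = -1.
(a,b)_7: α=3, u≡3; β=2, v≡4 (mod 7); (3|7)=-1, (4|7)=+1; sign (−1)^0·-1^2·+1^3 = +1.
(a,b)_53: α=1, u≡10; β=1, v≡41 (mod 53); (10|53)=+1, (41|53)=-1; sign (−1)^0·+1^1·-1^1 = -1.
(a,b)_11: α=8, u≡5; β=7, v≡7 (mod 11); (5|11)=+1, (7|11)=-1; sign (−1)^0·+1^7·-1^8 = +1.
(a,b)_∞: sgn(345030)=+, sgn(-271095)=−, so +1.
(a,b)_2: α=-13, β=-6; u≡3, v≡1 (mod 8); ε(u)ε(v)=1·0, αω(v)=-13·0, βω(u)=-6·1; sum ≡ 0  ⇒  +1.
(a,b)_5: α=1, u≡4; β=1, v≡4 (mod 5); (4|5)=+1, (4|5)=+1; sign (−1)^0·+1^1·+1^1 = +1.
Ram(345030, -271095) = {31, 53}; no ℚ_31-point on the conic.

[31, 53]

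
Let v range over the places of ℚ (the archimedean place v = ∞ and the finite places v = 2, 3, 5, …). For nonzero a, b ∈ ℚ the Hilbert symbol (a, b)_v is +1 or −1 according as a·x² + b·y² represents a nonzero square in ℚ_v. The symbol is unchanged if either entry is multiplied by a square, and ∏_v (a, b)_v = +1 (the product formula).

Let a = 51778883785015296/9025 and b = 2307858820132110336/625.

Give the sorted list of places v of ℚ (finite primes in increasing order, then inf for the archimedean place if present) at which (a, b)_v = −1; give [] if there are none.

[2, 3, 7, 13]

(a, b) ≡ (21, 26) mod (ℚ^×)²; places V = {2, 3, 5, 7, 13, 19, 29, ∞}.
(a,b)_5: α=-2, u≡1; β=-4, v≡1 (mod 5); (1|5)=+1, (1|5)=+1; sign (−1)^0·+1^-4·+1^-2 = +1.
(a,b)_2: α=14, β=17; u≡5, v≡5 (mod 8); ε(u)ε(v)=0·0, αω(v)=14·1, βω(u)=17·1; sum ≡ 1  ⇒  -1.
(a,b)_7: α=7, u≡5; β=6, v≡6 (mod 7); (5|7)=-1, (6|7)=-1; sign (−1)^0·-1^6·-1^7 = -1.
(a,b)_29: α=2, u≡8; β=2, v≡26 (mod 29); (8|29)=-1, (26|29)=-1; sign (−1)^0·-1^2·-1^2 = +1.
(a,b)_13: α=2, u≡7; β=3, v≡7 (mod 13); (7|13)=-1, (7|13)=-1; sign (−1)^0·-1^3·-1^2 = -1.
(a,b)_3: α=3, u≡1; β=4, v≡2 (mod 3); (1|3)=+1, (2|3)=-1; sign (−1)^0·+1^4·-1^3 = -1.
(a,b)_19: α=-2, u≡10; β=0, v≡1 (mod 19); (10|19)=-1, (1|19)=+1; sign (−1)^0·-1^0·+1^-2 = +1.
(a,b)_∞: sgn(21)=+, sgn(26)=+, so +1.
(21, 26 / ℚ) ramifies at {2, 3, 7, 13}: a division algebra.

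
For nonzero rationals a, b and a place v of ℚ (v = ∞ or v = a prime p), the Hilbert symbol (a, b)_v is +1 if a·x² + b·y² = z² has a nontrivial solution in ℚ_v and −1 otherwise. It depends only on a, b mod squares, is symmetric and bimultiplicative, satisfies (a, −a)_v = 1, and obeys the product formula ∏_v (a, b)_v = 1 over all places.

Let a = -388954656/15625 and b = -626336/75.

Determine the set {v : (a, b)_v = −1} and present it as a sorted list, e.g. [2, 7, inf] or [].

[37, inf]

(a, b) ≡ (-5106, -222) mod (ℚ^×)²; places V = {2, 3, 5, 23, 37, ∞}.
(a,b)_2: α=5, β=5; u≡7, v≡1 (mod 8); ε(u)ε(v)=1·0, αω(v)=5·0, βω(u)=5·0; sum ≡ 0  ⇒  +1.
(a,b)_∞: sgn(-5106)=−, sgn(-222)=−, so -1.
(a,b)_3: α=3, u≡2; β=-1, v≡1 (mod 3); (2|3)=-1, (1|3)=+1; sign (−1)^1·-1^-1·+1^3 = +1.
(a,b)_37: α=1, u≡34; β=1, v≡18 (mod 37); (34|37)=+1, (18|37)=-1; sign (−1)^0·+1^1·-1^1 = -1.
(a,b)_23: α=3, u≡6; β=2, v≡2 (mod 23); (6|23)=+1, (2|23)=+1; sign (−1)^0·+1^2·+1^3 = +1.
(a,b)_5: α=-6, u≡4; β=-2, v≡3 (mod 5); (4|5)=+1, (3|5)=-1; sign (−1)^0·+1^-2·-1^-6 = +1.
Ram(-5106, -222) = {37, ∞}; no ℚ_37-point on the conic.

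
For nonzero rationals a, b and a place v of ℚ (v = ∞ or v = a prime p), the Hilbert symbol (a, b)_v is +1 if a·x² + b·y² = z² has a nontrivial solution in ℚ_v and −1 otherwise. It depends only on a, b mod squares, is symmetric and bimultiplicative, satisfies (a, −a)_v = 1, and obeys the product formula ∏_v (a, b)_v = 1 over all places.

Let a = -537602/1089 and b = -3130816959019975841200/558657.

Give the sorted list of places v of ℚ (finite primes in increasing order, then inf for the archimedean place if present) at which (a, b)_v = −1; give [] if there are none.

[2, 13, 19, inf]

(a, b) ≡ (-537602, -38019) mod (ℚ^×)²; places V = {2, 3, 5, 11, 13, 19, 23, 29, 31, ∞}.
(a,b)_23: α=1, u≡5; β=3, v≡12 (mod 23); (5|23)=-1, (12|23)=+1; sign (−1)^1·-1^3·+1^1 = +1.
(a,b)_∞: sgn(-537602)=−, sgn(-38019)=−, so -1.
(a,b)_31: α=1, u≡20; β=4, v≡20 (mod 31); (20|31)=+1, (20|31)=+1; sign (−1)^0·+1^4·+1^1 = +1.
(a,b)_29: α=1, u≡5; β=3, v≡4 (mod 29); (5|29)=+1, (4|29)=+1; sign (−1)^0·+1^3·+1^1 = +1.
(a,b)_11: α=-2, u≡5; β=-2, v≡8 (mod 11); (5|11)=+1, (8|11)=-1; sign (−1)^0·+1^-2·-1^-2 = +1.
(a,b)_19: α=0, u≡10; β=-1, v≡8 (mod 19); (10|19)=-1, (8|19)=-1; sign (−1)^0·-1^-1·-1^0 = -1.
(a,b)_5: α=0, u≡2; β=2, v≡1 (mod 5); (2|5)=-1, (1|5)=+1; sign (−1)^0·-1^2·+1^0 = +1.
(a,b)_3: α=-2, u≡1; β=-5, v≡2 (mod 3); (1|3)=+1, (2|3)=-1; sign (−1)^0·+1^-5·-1^-2 = +1.
(a,b)_13: α=1, u≡9; β=4, v≡11 (mod 13); (9|13)=+1, (11|13)=-1; sign (−1)^0·+1^4·-1^1 = -1.
(a,b)_2: α=1, β=4; u≡7, v≡5 (mod 8); ε(u)ε(v)=1·0, αω(v)=1·1, βω(u)=4·0; sum ≡ 1  ⇒  -1.
(-537602, -38019 / ℚ) ramifies at {2, 13, 19, ∞}: a division algebra.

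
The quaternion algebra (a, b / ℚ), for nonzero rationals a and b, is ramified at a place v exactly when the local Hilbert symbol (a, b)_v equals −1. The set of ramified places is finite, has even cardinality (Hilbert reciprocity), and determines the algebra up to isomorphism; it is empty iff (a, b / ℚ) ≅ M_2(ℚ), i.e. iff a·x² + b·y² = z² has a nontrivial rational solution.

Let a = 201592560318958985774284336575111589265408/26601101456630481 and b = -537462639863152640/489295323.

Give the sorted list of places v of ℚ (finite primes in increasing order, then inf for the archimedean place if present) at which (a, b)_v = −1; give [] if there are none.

Mod squares: a ≡ 5453, b ≡ -959595. Check v ∈ {∞, 2, 3, 5, 7, 11, 13, 17, 19, 37, 41, 43}.
v=19: a=19^5·(≡14), b=19^3·(≡4) mod 19; (14|19)=-1, (4|19)=+1; (−1)^{5·3·9}·(-1)^3·(+1)^5 = +1.
v=3: a=3^-12·(≡2), b=3^-7·(≡1) mod 3; (2|3)=-1, (1|3)=+1; (−1)^{-12·-7·1}·(-1)^-7·(+1)^-12 = -1.
v=11: a=11^-4·(≡2), b=11^-2·(≡5) mod 11; (2|11)=-1, (5|11)=+1; (−1)^{-4·-2·5}·(-1)^-2·(+1)^-4 = +1.
v=43: a=43^-4·(≡17), b=43^-2·(≡35) mod 43; (17|43)=+1, (35|43)=+1; (−1)^{-4·-2·21}·(+1)^-2·(+1)^-4 = +1.
v=7: a=7^5·(≡4), b=7^1·(≡5) mod 7; (4|7)=+1, (5|7)=-1; (−1)^{5·1·3}·(+1)^1·(-1)^5 = +1.
v=2: v_2(a)=18, v_2(b)=14; units ≡ 5, 5 (mod 8); ε·ε+αω+βω = 0·0+18·1+14·1 ≡ 0  ⇒  (a,b)_2 = +1.
v=17: a=17^6·(≡8), b=17^0·(≡1) mod 17; (8|17)=+1, (1|17)=+1; (−1)^{6·0·8}·(+1)^0·(+1)^6 = +1.
v=37: a=37^2·(≡8), b=37^1·(≡32) mod 37; (8|37)=-1, (32|37)=-1; (−1)^{2·1·18}·(-1)^1·(-1)^2 = -1.
v=∞: 5453 > 0 and -959595 < 0  ⇒  (a,b)_∞ = +1.
v=13: a=13^6·(≡5), b=13^3·(≡12) mod 13; (5|13)=-1, (12|13)=+1; (−1)^{6·3·6}·(-1)^3·(+1)^6 = -1.
v=41: a=41^5·(≡40), b=41^2·(≡20) mod 41; (40|41)=+1, (20|41)=+1; (−1)^{5·2·20}·(+1)^2·(+1)^5 = +1.
v=5: a=5^0·(≡3), b=5^1·(≡4) mod 5; (3|5)=-1, (4|5)=+1; (−1)^{0·1·2}·(-1)^1·(+1)^0 = -1.
(5453, -959595 / ℚ) ramifies at {3, 5, 13, 37}: a division algebra.

[3, 5, 13, 37]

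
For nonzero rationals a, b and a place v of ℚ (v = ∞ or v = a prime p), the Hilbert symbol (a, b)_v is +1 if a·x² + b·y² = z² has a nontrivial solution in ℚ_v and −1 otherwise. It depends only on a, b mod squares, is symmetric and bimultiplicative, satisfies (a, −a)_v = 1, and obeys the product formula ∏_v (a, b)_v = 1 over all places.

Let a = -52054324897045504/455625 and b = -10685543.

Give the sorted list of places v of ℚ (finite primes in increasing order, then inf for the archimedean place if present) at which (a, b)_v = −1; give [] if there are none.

(a, b) ≡ (-181654231, -10685543) mod (ℚ^×)²; places V = {2, 3, 5, 11, 17, 19, 23, 29, 41, 43, ∞}.
(a,b)_3: α=-6, u≡2; β=0, v≡1 (mod 3); (2|3)=-1, (1|3)=+1; sign (−1)^0·-1^0·+1^-6 = +1.
(a,b)_5: α=-4, u≡4; β=0, v≡2 (mod 5); (4|5)=+1, (2|5)=-1; sign (−1)^0·+1^0·-1^-4 = +1.
(a,b)_41: α=1, u≡25; β=1, v≡14 (mod 41); (25|41)=+1, (14|41)=-1; sign (−1)^0·+1^1·-1^1 = -1.
(a,b)_43: α=1, u≡28; β=1, v≡39 (mod 43); (28|43)=-1, (39|43)=-1; sign (−1)^1·-1^1·-1^1 = -1.
(a,b)_19: α=1, u≡14; β=1, v≡3 (mod 19); (14|19)=-1, (3|19)=-1; sign (−1)^1·-1^1·-1^1 = -1.
(a,b)_2: α=10, β=0; u≡1, v≡1 (mod 8); ε(u)ε(v)=0·0, αω(v)=10·0, βω(u)=0·0; sum ≡ 0  ⇒  +1.
(a,b)_11: α=1, u≡3; β=1, v≡8 (mod 11); (3|11)=+1, (8|11)=-1; sign (−1)^1·+1^1·-1^1 = +1.
(a,b)_23: α=4, u≡7; β=0, v≡4 (mod 23); (7|23)=-1, (4|23)=+1; sign (−1)^0·-1^0·+1^4 = +1.
(a,b)_29: α=1, u≡3; β=1, v≡7 (mod 29); (3|29)=-1, (7|29)=+1; sign (−1)^0·-1^1·+1^1 = -1.
(a,b)_∞: sgn(-181654231)=−, sgn(-10685543)=−, so -1.
(a,b)_17: α=1, u≡5; β=0, v≡11 (mod 17); (5|17)=-1, (11|17)=-1; sign (−1)^0·-1^0·-1^1 = -1.
Ram(-181654231, -10685543) = {17, 19, 29, 41, 43, ∞}; no ℚ_17-point on the conic.

[17, 19, 29, 41, 43, inf]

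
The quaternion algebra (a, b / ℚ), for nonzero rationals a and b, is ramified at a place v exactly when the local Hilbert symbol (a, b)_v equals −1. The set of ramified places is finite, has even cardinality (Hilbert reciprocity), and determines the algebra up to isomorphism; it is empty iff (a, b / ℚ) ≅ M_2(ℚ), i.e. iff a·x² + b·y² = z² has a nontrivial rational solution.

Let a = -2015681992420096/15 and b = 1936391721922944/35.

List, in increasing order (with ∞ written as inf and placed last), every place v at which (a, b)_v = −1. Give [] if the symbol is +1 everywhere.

(a, b) ≡ (-1365, 13090) mod (ℚ^×)²; places V = {2, 3, 5, 7, 11, 13, 17, ∞}.
(a,b)_2: α=8, β=7; u≡3, v≡1 (mod 8); ε(u)ε(v)=1·0, αω(v)=8·0, βω(u)=7·1; sum ≡ 1  ⇒  -1.
(a,b)_11: α=6, u≡6; β=3, v≡6 (mod 11); (6|11)=-1, (6|11)=-1; sign (−1)^0·-1^3·-1^6 = -1.
(a,b)_5: α=-1, u≡3; β=-1, v≡2 (mod 5); (3|5)=-1, (2|5)=-1; sign (−1)^0·-1^-1·-1^-1 = +1.
(a,b)_17: α=2, u≡10; β=3, v≡7 (mod 17); (10|17)=-1, (7|17)=-1; sign (−1)^0·-1^3·-1^2 = -1.
(a,b)_∞: sgn(-1365)=−, sgn(13090)=+, so +1.
(a,b)_3: α=-1, u≡1; β=4, v≡1 (mod 3); (1|3)=+1, (1|3)=+1; sign (−1)^0·+1^4·+1^-1 = +1.
(a,b)_7: α=1, u≡1; β=-1, v≡4 (mod 7); (1|7)=+1, (4|7)=+1; sign (−1)^1·+1^-1·+1^1 = -1.
(a,b)_13: α=3, u≡10; β=4, v≡12 (mod 13); (10|13)=+1, (12|13)=+1; sign (−1)^0·+1^4·+1^3 = +1.
|Ram(-1365, 13090)| = 4, even; anisotropic at {2, 7, 11, 17}.

[2, 7, 11, 17]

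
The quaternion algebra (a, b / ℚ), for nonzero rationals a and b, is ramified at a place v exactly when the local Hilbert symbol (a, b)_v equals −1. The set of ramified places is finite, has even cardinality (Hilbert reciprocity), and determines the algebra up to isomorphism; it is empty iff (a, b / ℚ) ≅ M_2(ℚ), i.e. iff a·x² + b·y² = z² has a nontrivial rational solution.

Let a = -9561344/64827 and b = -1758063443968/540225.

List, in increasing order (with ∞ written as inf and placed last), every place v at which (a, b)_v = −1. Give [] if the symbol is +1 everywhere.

(a, b) ≡ (-663, -13) mod (ℚ^×)²; places V = {2, 3, 5, 7, 13, 17, ∞}.
(a,b)_∞: sgn(-663)=−, sgn(-13)=−, so -1.
(a,b)_13: α=3, u≡9; β=5, v≡4 (mod 13); (9|13)=+1, (4|13)=+1; sign (−1)^0·+1^5·+1^3 = +1.
(a,b)_17: α=1, u≡5; β=2, v≡16 (mod 17); (5|17)=-1, (16|17)=+1; sign (−1)^0·-1^2·+1^1 = +1.
(a,b)_5: α=0, u≡3; β=-2, v≡3 (mod 5); (3|5)=-1, (3|5)=-1; sign (−1)^0·-1^-2·-1^0 = +1.
(a,b)_2: α=8, β=14; u≡1, v≡3 (mod 8); ε(u)ε(v)=0·1, αω(v)=8·1, βω(u)=14·0; sum ≡ 0  ⇒  +1.
(a,b)_3: α=-3, u≡1; β=-2, v≡2 (mod 3); (1|3)=+1, (2|3)=-1; sign (−1)^0·+1^-2·-1^-3 = -1.
(a,b)_7: α=-4, u≡2; β=-4, v≡1 (mod 7); (2|7)=+1, (1|7)=+1; sign (−1)^0·+1^-4·+1^-4 = +1.
(-663, -13 / ℚ) ramifies at {3, ∞}: a division algebra.

[3, inf]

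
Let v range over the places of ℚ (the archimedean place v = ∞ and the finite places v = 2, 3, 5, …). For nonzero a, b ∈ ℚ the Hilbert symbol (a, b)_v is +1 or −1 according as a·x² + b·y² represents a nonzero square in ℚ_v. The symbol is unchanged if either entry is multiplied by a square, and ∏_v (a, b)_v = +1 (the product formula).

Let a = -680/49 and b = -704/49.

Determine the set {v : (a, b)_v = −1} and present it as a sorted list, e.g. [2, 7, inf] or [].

[2, 11, 17, inf]

(a, b) ≡ (-170, -11) mod (ℚ^×)²; places V = {2, 5, 7, 11, 17, ∞}.
(a,b)_5: α=1, u≡1; β=0, v≡4 (mod 5); (1|5)=+1, (4|5)=+1; sign (−1)^0·+1^0·+1^1 = +1.
(a,b)_17: α=1, u≡3; β=0, v≡12 (mod 17); (3|17)=-1, (12|17)=-1; sign (−1)^0·-1^0·-1^1 = -1.
(a,b)_11: α=0, u≡7; β=1, v≡7 (mod 11); (7|11)=-1, (7|11)=-1; sign (−1)^0·-1^1·-1^0 = -1.
(a,b)_∞: sgn(-170)=−, sgn(-11)=−, so -1.
(a,b)_2: α=3, β=6; u≡3, v≡5 (mod 8); ε(u)ε(v)=1·0, αω(v)=3·1, βω(u)=6·1; sum ≡ 1  ⇒  -1.
(a,b)_7: α=-2, u≡6; β=-2, v≡3 (mod 7); (6|7)=-1, (3|7)=-1; sign (−1)^0·-1^-2·-1^-2 = +1.
(-170, -11 / ℚ) ramifies at {2, 11, 17, ∞}: a division algebra.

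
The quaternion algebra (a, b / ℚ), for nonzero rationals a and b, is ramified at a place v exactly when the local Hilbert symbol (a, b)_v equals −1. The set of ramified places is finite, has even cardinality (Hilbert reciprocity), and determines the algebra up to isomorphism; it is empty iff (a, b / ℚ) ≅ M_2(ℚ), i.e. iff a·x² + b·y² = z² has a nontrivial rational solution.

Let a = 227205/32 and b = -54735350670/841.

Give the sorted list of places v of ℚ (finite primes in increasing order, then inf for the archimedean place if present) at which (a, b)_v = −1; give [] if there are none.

Mod squares: a ≡ 5610, b ≡ -15470. Check v ∈ {∞, 2, 3, 5, 7, 11, 13, 17, 19, 29}.
v=19: a=19^0·(≡9), b=19^2·(≡10) mod 19; (9|19)=+1, (10|19)=-1; (−1)^{0·2·9}·(+1)^2·(-1)^0 = +1.
v=29: a=29^0·(≡16), b=29^-2·(≡24) mod 29; (16|29)=+1, (24|29)=+1; (−1)^{0·-2·14}·(+1)^-2·(+1)^0 = +1.
v=2: v_2(a)=-5, v_2(b)=1; units ≡ 5, 1 (mod 8); ε·ε+αω+βω = 0·0+-5·0+1·1 ≡ 1  ⇒  (a,b)_2 = -1.
v=11: a=11^1·(≡3), b=11^2·(≡2) mod 11; (3|11)=+1, (2|11)=-1; (−1)^{1·2·5}·(+1)^2·(-1)^1 = -1.
v=17: a=17^1·(≡7), b=17^1·(≡2) mod 17; (7|17)=-1, (2|17)=+1; (−1)^{1·1·8}·(-1)^1·(+1)^1 = -1.
v=5: a=5^1·(≡3), b=5^1·(≡1) mod 5; (3|5)=-1, (1|5)=+1; (−1)^{1·1·2}·(-1)^1·(+1)^1 = -1.
v=∞: 5610 > 0 and -15470 < 0  ⇒  (a,b)_∞ = +1.
v=13: a=13^0·(≡5), b=13^1·(≡2) mod 13; (5|13)=-1, (2|13)=-1; (−1)^{0·1·6}·(-1)^1·(-1)^0 = -1.
v=7: a=7^0·(≡5), b=7^1·(≡1) mod 7; (5|7)=-1, (1|7)=+1; (−1)^{0·1·3}·(-1)^1·(+1)^0 = -1.
v=3: a=3^5·(≡1), b=3^4·(≡1) mod 3; (1|3)=+1, (1|3)=+1; (−1)^{5·4·1}·(+1)^4·(+1)^5 = +1.
Ram(5610, -15470) = {2, 5, 7, 11, 13, 17}; no ℚ_2-point on the conic.

[2, 5, 7, 11, 13, 17]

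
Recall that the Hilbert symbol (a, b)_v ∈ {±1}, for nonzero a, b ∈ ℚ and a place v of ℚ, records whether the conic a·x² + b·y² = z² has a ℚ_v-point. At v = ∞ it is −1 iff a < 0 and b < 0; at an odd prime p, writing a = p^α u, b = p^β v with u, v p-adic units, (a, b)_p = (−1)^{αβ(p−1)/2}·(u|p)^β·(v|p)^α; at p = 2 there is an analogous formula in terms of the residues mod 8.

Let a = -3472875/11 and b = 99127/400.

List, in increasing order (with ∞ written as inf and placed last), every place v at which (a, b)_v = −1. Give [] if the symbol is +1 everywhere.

[2, 5, 7, 11]

Mod squares: a ≡ -385, b ≡ 7. Check v ∈ {∞, 2, 3, 5, 7, 11, 17}.
v=17: a=17^0·(≡5), b=17^2·(≡6) mod 17; (5|17)=-1, (6|17)=-1; (−1)^{0·2·8}·(-1)^2·(-1)^0 = +1.
v=11: a=11^-1·(≡1), b=11^0·(≡7) mod 11; (1|11)=+1, (7|11)=-1; (−1)^{-1·0·5}·(+1)^0·(-1)^-1 = -1.
v=2: v_2(a)=0, v_2(b)=-4; units ≡ 7, 7 (mod 8); ε·ε+αω+βω = 1·1+0·0+-4·0 ≡ 1  ⇒  (a,b)_2 = -1.
v=5: a=5^3·(≡2), b=5^-2·(≡2) mod 5; (2|5)=-1, (2|5)=-1; (−1)^{3·-2·2}·(-1)^-2·(-1)^3 = -1.
v=∞: -385 < 0 and 7 > 0  ⇒  (a,b)_∞ = +1.
v=3: a=3^4·(≡2), b=3^0·(≡1) mod 3; (2|3)=-1, (1|3)=+1; (−1)^{4·0·1}·(-1)^0·(+1)^4 = +1.
v=7: a=7^3·(≡1), b=7^3·(≡2) mod 7; (1|7)=+1, (2|7)=+1; (−1)^{3·3·3}·(+1)^3·(+1)^3 = -1.
Ram(-385, 7) = {2, 5, 7, 11}; no ℚ_2-point on the conic.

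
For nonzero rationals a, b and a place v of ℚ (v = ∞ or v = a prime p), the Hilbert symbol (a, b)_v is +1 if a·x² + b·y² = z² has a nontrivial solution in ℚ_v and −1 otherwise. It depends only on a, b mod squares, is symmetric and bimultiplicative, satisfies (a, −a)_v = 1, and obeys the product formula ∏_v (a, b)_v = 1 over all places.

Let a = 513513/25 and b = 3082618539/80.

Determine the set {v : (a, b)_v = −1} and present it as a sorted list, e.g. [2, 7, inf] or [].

Mod squares: a ≡ 57057, b ≡ 190285095. Check v ∈ {∞, 2, 3, 5, 7, 11, 13, 19, 23, 29}.
v=5: a=5^-2·(≡3), b=5^-1·(≡4) mod 5; (3|5)=-1, (4|5)=+1; (−1)^{-2·-1·2}·(-1)^-1·(+1)^-2 = -1.
v=2: v_2(a)=0, v_2(b)=-4; units ≡ 1, 7 (mod 8); ε·ε+αω+βω = 0·1+0·0+-4·0 ≡ 0  ⇒  (a,b)_2 = +1.
v=7: a=7^1·(≡5), b=7^1·(≡1) mod 7; (5|7)=-1, (1|7)=+1; (−1)^{1·1·3}·(-1)^1·(+1)^1 = +1.
v=11: a=11^1·(≡7), b=11^1·(≡1) mod 11; (7|11)=-1, (1|11)=+1; (−1)^{1·1·5}·(-1)^1·(+1)^1 = +1.
v=19: a=19^1·(≡11), b=19^1·(≡12) mod 19; (11|19)=+1, (12|19)=-1; (−1)^{1·1·9}·(+1)^1·(-1)^1 = +1.
v=23: a=23^0·(≡19), b=23^1·(≡13) mod 23; (19|23)=-1, (13|23)=+1; (−1)^{0·1·11}·(-1)^1·(+1)^0 = -1.
v=∞: 57057 > 0 and 190285095 > 0  ⇒  (a,b)_∞ = +1.
v=3: a=3^3·(≡2), b=3^5·(≡1) mod 3; (2|3)=-1, (1|3)=+1; (−1)^{3·5·1}·(-1)^5·(+1)^3 = +1.
v=29: a=29^0·(≡12), b=29^1·(≡15) mod 29; (12|29)=-1, (15|29)=-1; (−1)^{0·1·14}·(-1)^1·(-1)^0 = -1.
v=13: a=13^1·(≡6), b=13^1·(≡9) mod 13; (6|13)=-1, (9|13)=+1; (−1)^{1·1·6}·(-1)^1·(+1)^1 = -1.
(57057, 190285095 / ℚ) ramifies at {5, 13, 23, 29}: a division algebra.

[5, 13, 23, 29]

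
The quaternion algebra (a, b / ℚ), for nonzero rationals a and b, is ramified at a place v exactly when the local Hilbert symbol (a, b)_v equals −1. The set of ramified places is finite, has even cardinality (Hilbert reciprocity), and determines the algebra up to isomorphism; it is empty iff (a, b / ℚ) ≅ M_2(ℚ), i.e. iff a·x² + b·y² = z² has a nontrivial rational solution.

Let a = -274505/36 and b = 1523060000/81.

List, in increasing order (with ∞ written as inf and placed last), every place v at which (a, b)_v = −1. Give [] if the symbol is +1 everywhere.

(a, b) ≡ (-274505, 152306) mod (ℚ^×)²; places V = {2, 3, 5, 7, 11, 23, 31, 43, ∞}.
(a,b)_43: α=0, u≡42; β=1, v≡35 (mod 43); (42|43)=-1, (35|43)=+1; sign (−1)^0·-1^1·+1^0 = -1.
(a,b)_23: α=1, u≡9; β=1, v≡20 (mod 23); (9|23)=+1, (20|23)=-1; sign (−1)^1·+1^1·-1^1 = +1.
(a,b)_2: α=-2, β=5; u≡7, v≡1 (mod 8); ε(u)ε(v)=1·0, αω(v)=-2·0, βω(u)=5·0; sum ≡ 0  ⇒  +1.
(a,b)_3: α=-2, u≡1; β=-4, v≡2 (mod 3); (1|3)=+1, (2|3)=-1; sign (−1)^0·+1^-4·-1^-2 = +1.
(a,b)_11: α=1, u≡5; β=1, v≡2 (mod 11); (5|11)=+1, (2|11)=-1; sign (−1)^1·+1^1·-1^1 = +1.
(a,b)_5: α=1, u≡4; β=4, v≡1 (mod 5); (4|5)=+1, (1|5)=+1; sign (−1)^0·+1^4·+1^1 = +1.
(a,b)_31: α=1, u≡27; β=0, v≡11 (mod 31); (27|31)=-1, (11|31)=-1; sign (−1)^0·-1^0·-1^1 = -1.
(a,b)_7: α=1, u≡6; β=1, v≡2 (mod 7); (6|7)=-1, (2|7)=+1; sign (−1)^1·-1^1·+1^1 = +1.
(a,b)_∞: sgn(-274505)=−, sgn(152306)=+, so +1.
Ram(-274505, 152306) = {31, 43}; no ℚ_31-point on the conic.

[31, 43]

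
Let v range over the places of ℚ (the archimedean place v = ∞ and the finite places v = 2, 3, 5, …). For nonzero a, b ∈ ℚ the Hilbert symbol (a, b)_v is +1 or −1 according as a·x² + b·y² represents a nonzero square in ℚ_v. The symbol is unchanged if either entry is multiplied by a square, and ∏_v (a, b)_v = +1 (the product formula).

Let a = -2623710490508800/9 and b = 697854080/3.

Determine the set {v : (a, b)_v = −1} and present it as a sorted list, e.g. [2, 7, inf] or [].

(a, b) ≡ (-238, 2310) mod (ℚ^×)²; places V = {2, 3, 5, 7, 11, 17, ∞}.
(a,b)_∞: sgn(-238)=−, sgn(2310)=+, so +1.
(a,b)_11: α=4, u≡5; β=1, v≡4 (mod 11); (5|11)=+1, (4|11)=+1; sign (−1)^0·+1^1·+1^4 = +1.
(a,b)_5: α=2, u≡2; β=1, v≡2 (mod 5); (2|5)=-1, (2|5)=-1; sign (−1)^0·-1^1·-1^2 = -1.
(a,b)_7: α=7, u≡4; β=3, v≡1 (mod 7); (4|7)=+1, (1|7)=+1; sign (−1)^1·+1^3·+1^7 = -1.
(a,b)_17: α=1, u≡11; β=2, v≡2 (mod 17); (11|17)=-1, (2|17)=+1; sign (−1)^0·-1^2·+1^1 = +1.
(a,b)_3: α=-2, u≡2; β=-1, v≡2 (mod 3); (2|3)=-1, (2|3)=-1; sign (−1)^0·-1^-1·-1^-2 = -1.
(a,b)_2: α=9, β=7; u≡1, v≡3 (mod 8); ε(u)ε(v)=0·1, αω(v)=9·1, βω(u)=7·0; sum ≡ 1  ⇒  -1.
(-238, 2310 / ℚ) ramifies at {2, 3, 5, 7}: a division algebra.

[2, 3, 5, 7]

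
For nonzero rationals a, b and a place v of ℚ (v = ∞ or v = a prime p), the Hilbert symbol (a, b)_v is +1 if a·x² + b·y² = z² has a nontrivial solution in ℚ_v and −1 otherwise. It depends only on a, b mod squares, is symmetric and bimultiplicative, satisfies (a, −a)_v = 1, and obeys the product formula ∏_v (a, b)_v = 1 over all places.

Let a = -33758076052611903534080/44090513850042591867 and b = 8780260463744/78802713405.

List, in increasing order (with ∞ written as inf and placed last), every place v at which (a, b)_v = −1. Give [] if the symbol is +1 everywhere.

(a, b) ≡ (-15, 8170) mod (ℚ^×)²; places V = {2, 3, 5, 7, 11, 13, 17, 19, 29, 37, 43, ∞}.
(a,b)_2: α=10, β=7; u≡1, v≡5 (mod 8); ε(u)ε(v)=0·0, αω(v)=10·1, βω(u)=7·0; sum ≡ 0  ⇒  +1.
(a,b)_37: α=-2, u≡22; β=-2, v≡34 (mod 37); (22|37)=-1, (34|37)=+1; sign (−1)^0·-1^-2·+1^-2 = +1.
(a,b)_5: α=1, u≡2; β=-1, v≡4 (mod 5); (2|5)=-1, (4|5)=+1; sign (−1)^0·-1^-1·+1^1 = -1.
(a,b)_11: α=2, u≡8; β=2, v≡10 (mod 11); (8|11)=-1, (10|11)=-1; sign (−1)^0·-1^2·-1^2 = +1.
(a,b)_29: α=-4, u≡26; β=-2, v≡2 (mod 29); (26|29)=-1, (2|29)=-1; sign (−1)^0·-1^-2·-1^-4 = +1.
(a,b)_19: α=2, u≡16; β=1, v≡12 (mod 19); (16|19)=+1, (12|19)=-1; sign (−1)^0·+1^1·-1^2 = +1.
(a,b)_∞: sgn(-15)=−, sgn(8170)=+, so +1.
(a,b)_7: α=10, u≡3; β=4, v≡4 (mod 7); (3|7)=-1, (4|7)=+1; sign (−1)^0·-1^4·+1^10 = +1.
(a,b)_17: α=2, u≡9; β=2, v≡6 (mod 17); (9|17)=+1, (6|17)=-1; sign (−1)^0·+1^2·-1^2 = +1.
(a,b)_3: α=-13, u≡1; β=-4, v≡1 (mod 3); (1|3)=+1, (1|3)=+1; sign (−1)^0·+1^-4·+1^-13 = +1.
(a,b)_43: α=2, u≡26; β=1, v≡3 (mod 43); (26|43)=-1, (3|43)=-1; sign (−1)^0·-1^1·-1^2 = -1.
(a,b)_13: α=-4, u≡2; β=-2, v≡6 (mod 13); (2|13)=-1, (6|13)=-1; sign (−1)^0·-1^-2·-1^-4 = +1.
Ram(-15, 8170) = {5, 43}; no ℚ_5-point on the conic.

[5, 43]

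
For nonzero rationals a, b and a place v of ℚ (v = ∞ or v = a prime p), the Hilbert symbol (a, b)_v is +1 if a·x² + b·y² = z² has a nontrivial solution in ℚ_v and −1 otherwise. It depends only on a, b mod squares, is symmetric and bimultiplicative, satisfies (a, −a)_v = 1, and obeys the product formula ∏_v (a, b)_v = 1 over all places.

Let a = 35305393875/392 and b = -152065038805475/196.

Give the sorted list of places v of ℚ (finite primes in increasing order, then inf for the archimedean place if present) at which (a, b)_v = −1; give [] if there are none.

[2, 17]

(a, b) ≡ (14790, -11339) mod (ℚ^×)²; places V = {2, 3, 5, 7, 17, 19, 23, 29, 53, ∞}.
(a,b)_19: α=2, u≡13; β=2, v≡17 (mod 19); (13|19)=-1, (17|19)=+1; sign (−1)^0·-1^2·+1^2 = +1.
(a,b)_3: α=1, u≡1; β=0, v≡1 (mod 3); (1|3)=+1, (1|3)=+1; sign (−1)^0·+1^0·+1^1 = +1.
(a,b)_53: α=0, u≡33; β=2, v≡26 (mod 53); (33|53)=-1, (26|53)=-1; sign (−1)^0·-1^2·-1^0 = +1.
(a,b)_2: α=-3, β=-2; u≡3, v≡5 (mod 8); ε(u)ε(v)=1·0, αω(v)=-3·1, βω(u)=-2·1; sum ≡ 1  ⇒  -1.
(a,b)_7: α=-2, u≡3; β=-2, v≡4 (mod 7); (3|7)=-1, (4|7)=+1; sign (−1)^0·-1^-2·+1^-2 = +1.
(a,b)_17: α=1, u≡11; β=1, v≡9 (mod 17); (11|17)=-1, (9|17)=+1; sign (−1)^0·-1^1·+1^1 = -1.
(a,b)_5: α=3, u≡3; β=2, v≡1 (mod 5); (3|5)=-1, (1|5)=+1; sign (−1)^0·-1^2·+1^3 = +1.
(a,b)_29: α=1, u≡18; β=1, v≡12 (mod 29); (18|29)=-1, (12|29)=-1; sign (−1)^0·-1^1·-1^1 = +1.
(a,b)_23: α=2, u≡16; β=3, v≡12 (mod 23); (16|23)=+1, (12|23)=+1; sign (−1)^0·+1^3·+1^2 = +1.
(a,b)_∞: sgn(14790)=+, sgn(-11339)=−, so +1.
Ram(14790, -11339) = {2, 17}; no ℚ_2-point on the conic.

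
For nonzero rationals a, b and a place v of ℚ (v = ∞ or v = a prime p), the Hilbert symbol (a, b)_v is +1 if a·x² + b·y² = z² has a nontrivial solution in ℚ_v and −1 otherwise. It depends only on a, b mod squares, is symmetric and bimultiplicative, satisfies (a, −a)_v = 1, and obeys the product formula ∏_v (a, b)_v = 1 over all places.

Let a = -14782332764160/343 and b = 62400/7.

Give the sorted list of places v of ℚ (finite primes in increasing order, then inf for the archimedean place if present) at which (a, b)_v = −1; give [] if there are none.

[5, 7]

Mod squares: a ≡ -2730, b ≡ 273. Check v ∈ {∞, 2, 3, 5, 7, 13}.
v=7: a=7^-3·(≡4), b=7^-1·(≡2) mod 7; (4|7)=+1, (2|7)=+1; (−1)^{-3·-1·3}·(+1)^-1·(+1)^-3 = -1.
v=2: v_2(a)=15, v_2(b)=6; units ≡ 3, 1 (mod 8); ε·ε+αω+βω = 1·0+15·0+6·1 ≡ 0  ⇒  (a,b)_2 = +1.
v=∞: -2730 < 0 and 273 > 0  ⇒  (a,b)_∞ = +1.
v=3: a=3^5·(≡2), b=3^1·(≡1) mod 3; (2|3)=-1, (1|3)=+1; (−1)^{5·1·1}·(-1)^1·(+1)^5 = +1.
v=13: a=13^5·(≡6), b=13^1·(≡6) mod 13; (6|13)=-1, (6|13)=-1; (−1)^{5·1·6}·(-1)^1·(-1)^5 = +1.
v=5: a=5^1·(≡1), b=5^2·(≡3) mod 5; (1|5)=+1, (3|5)=-1; (−1)^{1·2·2}·(+1)^2·(-1)^1 = -1.
Ram(-2730, 273) = {5, 7}; no ℚ_5-point on the conic.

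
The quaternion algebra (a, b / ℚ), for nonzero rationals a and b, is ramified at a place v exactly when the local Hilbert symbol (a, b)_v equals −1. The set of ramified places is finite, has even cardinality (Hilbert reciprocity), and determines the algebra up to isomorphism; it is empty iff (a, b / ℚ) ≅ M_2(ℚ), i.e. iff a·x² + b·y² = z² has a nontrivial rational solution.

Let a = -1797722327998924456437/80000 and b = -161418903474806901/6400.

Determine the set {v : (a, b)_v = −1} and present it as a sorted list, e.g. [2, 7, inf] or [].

[7, 29, 37, inf]

Mod squares: a ≡ -645946, b ≡ -29. Check v ∈ {∞, 2, 3, 5, 7, 11, 29, 37, 43}.
v=∞: -645946 < 0 and -29 < 0  ⇒  (a,b)_∞ = -1.
v=3: a=3^2·(≡2), b=3^2·(≡1) mod 3; (2|3)=-1, (1|3)=+1; (−1)^{2·2·1}·(-1)^2·(+1)^2 = +1.
v=11: a=11^2·(≡10), b=11^2·(≡3) mod 11; (10|11)=-1, (3|11)=+1; (−1)^{2·2·5}·(-1)^2·(+1)^2 = +1.
v=2: v_2(a)=-7, v_2(b)=-8; units ≡ 3, 3 (mod 8); ε·ε+αω+βω = 1·1+-7·1+-8·1 ≡ 0  ⇒  (a,b)_2 = +1.
v=5: a=5^-4·(≡1), b=5^-2·(≡4) mod 5; (1|5)=+1, (4|5)=+1; (−1)^{-4·-2·2}·(+1)^-2·(+1)^-4 = +1.
v=43: a=43^3·(≡18), b=43^2·(≡10) mod 43; (18|43)=-1, (10|43)=+1; (−1)^{3·2·21}·(-1)^2·(+1)^3 = +1.
v=7: a=7^5·(≡6), b=7^4·(≡6) mod 7; (6|7)=-1, (6|7)=-1; (−1)^{5·4·3}·(-1)^4·(-1)^5 = -1.
v=29: a=29^3·(≡8), b=29^3·(≡13) mod 29; (8|29)=-1, (13|29)=+1; (−1)^{3·3·14}·(-1)^3·(+1)^3 = -1.
v=37: a=37^3·(≡13), b=37^2·(≡14) mod 37; (13|37)=-1, (14|37)=-1; (−1)^{3·2·18}·(-1)^2·(-1)^3 = -1.
|Ram(-645946, -29)| = 4, even; anisotropic at {7, 29, 37, ∞}.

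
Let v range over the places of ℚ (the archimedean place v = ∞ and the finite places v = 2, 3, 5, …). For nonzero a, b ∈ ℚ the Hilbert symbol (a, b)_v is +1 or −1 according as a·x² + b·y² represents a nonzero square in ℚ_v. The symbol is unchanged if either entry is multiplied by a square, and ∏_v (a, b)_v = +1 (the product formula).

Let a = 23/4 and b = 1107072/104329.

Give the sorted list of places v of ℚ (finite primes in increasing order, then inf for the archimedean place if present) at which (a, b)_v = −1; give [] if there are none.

[]

(a, b) ≡ (23, 2) mod (ℚ^×)²; places V = {2, 3, 17, 19, 23, 31, ∞}.
(a,b)_31: α=0, u≡29; β=2, v≡7 (mod 31); (29|31)=-1, (7|31)=+1; sign (−1)^0·-1^2·+1^0 = +1.
(a,b)_∞: sgn(23)=+, sgn(2)=+, so +1.
(a,b)_23: α=1, u≡6; β=0, v≡13 (mod 23); (6|23)=+1, (13|23)=+1; sign (−1)^0·+1^0·+1^1 = +1.
(a,b)_3: α=0, u≡2; β=2, v≡2 (mod 3); (2|3)=-1, (2|3)=-1; sign (−1)^0·-1^2·-1^0 = +1.
(a,b)_19: α=0, u≡1; β=-2, v≡14 (mod 19); (1|19)=+1, (14|19)=-1; sign (−1)^0·+1^-2·-1^0 = +1.
(a,b)_2: α=-2, β=7; u≡7, v≡1 (mod 8); ε(u)ε(v)=1·0, αω(v)=-2·0, βω(u)=7·0; sum ≡ 0  ⇒  +1.
(a,b)_17: α=0, u≡10; β=-2, v≡8 (mod 17); (10|17)=-1, (8|17)=+1; sign (−1)^0·-1^-2·+1^0 = +1.
Ram(a, b) = ∅: the form 23·x² + 2·y² − z² is isotropic over every ℚ_v, so by Hasse–Minkowski it is isotropic over ℚ.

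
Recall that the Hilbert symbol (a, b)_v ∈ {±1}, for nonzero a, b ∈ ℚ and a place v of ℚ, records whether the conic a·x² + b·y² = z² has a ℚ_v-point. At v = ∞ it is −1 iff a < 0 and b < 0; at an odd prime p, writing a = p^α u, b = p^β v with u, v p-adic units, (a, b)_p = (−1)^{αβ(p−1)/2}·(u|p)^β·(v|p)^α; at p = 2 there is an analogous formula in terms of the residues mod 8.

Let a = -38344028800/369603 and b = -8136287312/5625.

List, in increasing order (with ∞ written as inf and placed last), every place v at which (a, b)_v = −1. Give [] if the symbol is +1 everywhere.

[2, 17, 43, inf]

Mod squares: a ≡ -12126, b ≡ -1408637. Check v ∈ {∞, 2, 3, 5, 7, 11, 13, 17, 19, 41, 43, 47}.
v=41: a=41^0·(≡9), b=41^1·(≡25) mod 41; (9|41)=+1, (25|41)=+1; (−1)^{0·1·20}·(+1)^1·(+1)^0 = +1.
v=7: a=7^2·(≡6), b=7^0·(≡2) mod 7; (6|7)=-1, (2|7)=+1; (−1)^{2·0·3}·(-1)^0·(+1)^2 = +1.
v=11: a=11^2·(≡6), b=11^0·(≡3) mod 11; (6|11)=-1, (3|11)=+1; (−1)^{2·0·5}·(-1)^0·(+1)^2 = +1.
v=17: a=17^0·(≡6), b=17^1·(≡11) mod 17; (6|17)=-1, (11|17)=-1; (−1)^{0·1·8}·(-1)^1·(-1)^0 = -1.
v=47: a=47^1·(≡34), b=47^1·(≡5) mod 47; (34|47)=+1, (5|47)=-1; (−1)^{1·1·23}·(+1)^1·(-1)^1 = +1.
v=5: a=5^2·(≡1), b=5^-4·(≡2) mod 5; (1|5)=+1, (2|5)=-1; (−1)^{2·-4·2}·(+1)^-4·(-1)^2 = +1.
v=13: a=13^-2·(≡9), b=13^0·(≡9) mod 13; (9|13)=+1, (9|13)=+1; (−1)^{-2·0·6}·(+1)^0·(+1)^-2 = +1.
v=∞: -12126 < 0 and -1408637 < 0  ⇒  (a,b)_∞ = -1.
v=43: a=43^1·(≡20), b=43^1·(≡20) mod 43; (20|43)=-1, (20|43)=-1; (−1)^{1·1·21}·(-1)^1·(-1)^1 = -1.
v=19: a=19^0·(≡14), b=19^2·(≡7) mod 19; (14|19)=-1, (7|19)=+1; (−1)^{0·2·9}·(-1)^2·(+1)^0 = +1.
v=2: v_2(a)=7, v_2(b)=4; units ≡ 1, 3 (mod 8); ε·ε+αω+βω = 0·1+7·1+4·0 ≡ 1  ⇒  (a,b)_2 = -1.
v=3: a=3^-7·(≡2), b=3^-2·(≡1) mod 3; (2|3)=-1, (1|3)=+1; (−1)^{-7·-2·1}·(-1)^-2·(+1)^-7 = +1.
Ram(-12126, -1408637) = {2, 17, 43, ∞}; no ℚ_2-point on the conic.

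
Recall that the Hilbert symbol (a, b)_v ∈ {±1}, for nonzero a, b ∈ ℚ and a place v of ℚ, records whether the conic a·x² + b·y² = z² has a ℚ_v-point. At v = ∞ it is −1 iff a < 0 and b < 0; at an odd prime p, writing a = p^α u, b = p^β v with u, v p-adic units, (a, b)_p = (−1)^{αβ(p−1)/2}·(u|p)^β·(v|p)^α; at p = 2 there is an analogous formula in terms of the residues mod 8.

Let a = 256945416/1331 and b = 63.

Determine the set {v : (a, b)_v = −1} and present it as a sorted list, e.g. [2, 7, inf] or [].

[2, 7, 11, 13]

(a, b) ≡ (6006, 7) mod (ℚ^×)²; places V = {2, 3, 7, 11, 13, ∞}.
(a,b)_13: α=1, u≡8; β=0, v≡11 (mod 13); (8|13)=-1, (11|13)=-1; sign (−1)^0·-1^0·-1^1 = -1.
(a,b)_11: α=-3, u≡2; β=0, v≡8 (mod 11); (2|11)=-1, (8|11)=-1; sign (−1)^0·-1^0·-1^-3 = -1.
(a,b)_∞: sgn(6006)=+, sgn(7)=+, so +1.
(a,b)_3: α=1, u≡1; β=2, v≡1 (mod 3); (1|3)=+1, (1|3)=+1; sign (−1)^0·+1^2·+1^1 = +1.
(a,b)_7: α=7, u≡4; β=1, v≡2 (mod 7); (4|7)=+1, (2|7)=+1; sign (−1)^1·+1^1·+1^7 = -1.
(a,b)_2: α=3, β=0; u≡3, v≡7 (mod 8); ε(u)ε(v)=1·1, αω(v)=3·0, βω(u)=0·1; sum ≡ 1  ⇒  -1.
Ram(6006, 7) = {2, 7, 11, 13}; no ℚ_2-point on the conic.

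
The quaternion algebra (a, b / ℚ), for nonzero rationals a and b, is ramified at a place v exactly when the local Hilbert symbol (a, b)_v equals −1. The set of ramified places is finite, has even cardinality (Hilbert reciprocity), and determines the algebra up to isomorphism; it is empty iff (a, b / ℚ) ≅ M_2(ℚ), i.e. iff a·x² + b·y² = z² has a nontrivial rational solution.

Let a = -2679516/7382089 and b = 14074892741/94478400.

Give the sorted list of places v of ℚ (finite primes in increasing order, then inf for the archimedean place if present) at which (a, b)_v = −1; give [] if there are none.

[31, 43]

Mod squares: a ≡ -31, b ≡ 2021. Check v ∈ {∞, 2, 3, 5, 7, 11, 13, 19, 29, 31, 43, 47}.
v=7: a=7^4·(≡4), b=7^2·(≡6) mod 7; (4|7)=+1, (6|7)=-1; (−1)^{4·2·3}·(+1)^2·(-1)^4 = +1.
v=43: a=43^0·(≡28), b=43^1·(≡41) mod 43; (28|43)=-1, (41|43)=+1; (−1)^{0·1·21}·(-1)^1·(+1)^0 = -1.
v=2: v_2(a)=2, v_2(b)=-6; units ≡ 1, 5 (mod 8); ε·ε+αω+βω = 0·0+2·1+-6·0 ≡ 0  ⇒  (a,b)_2 = +1.
v=47: a=47^0·(≡18), b=47^1·(≡44) mod 47; (18|47)=+1, (44|47)=-1; (−1)^{0·1·23}·(+1)^1·(-1)^0 = +1.
v=3: a=3^2·(≡2), b=3^-10·(≡2) mod 3; (2|3)=-1, (2|3)=-1; (−1)^{2·-10·1}·(-1)^-10·(-1)^2 = +1.
v=11: a=11^-2·(≡6), b=11^0·(≡6) mod 11; (6|11)=-1, (6|11)=-1; (−1)^{-2·0·5}·(-1)^0·(-1)^-2 = +1.
v=13: a=13^-2·(≡5), b=13^2·(≡11) mod 13; (5|13)=-1, (11|13)=-1; (−1)^{-2·2·6}·(-1)^2·(-1)^-2 = +1.
v=5: a=5^0·(≡1), b=5^-2·(≡1) mod 5; (1|5)=+1, (1|5)=+1; (−1)^{0·-2·2}·(+1)^-2·(+1)^0 = +1.
v=19: a=19^-2·(≡7), b=19^0·(≡4) mod 19; (7|19)=+1, (4|19)=+1; (−1)^{-2·0·9}·(+1)^0·(+1)^-2 = +1.
v=29: a=29^0·(≡15), b=29^2·(≡7) mod 29; (15|29)=-1, (7|29)=+1; (−1)^{0·2·14}·(-1)^2·(+1)^0 = +1.
v=31: a=31^1·(≡13), b=31^0·(≡22) mod 31; (13|31)=-1, (22|31)=-1; (−1)^{1·0·15}·(-1)^0·(-1)^1 = -1.
v=∞: -31 < 0 and 2021 > 0  ⇒  (a,b)_∞ = +1.
|Ram(-31, 2021)| = 2, even; anisotropic at {31, 43}.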